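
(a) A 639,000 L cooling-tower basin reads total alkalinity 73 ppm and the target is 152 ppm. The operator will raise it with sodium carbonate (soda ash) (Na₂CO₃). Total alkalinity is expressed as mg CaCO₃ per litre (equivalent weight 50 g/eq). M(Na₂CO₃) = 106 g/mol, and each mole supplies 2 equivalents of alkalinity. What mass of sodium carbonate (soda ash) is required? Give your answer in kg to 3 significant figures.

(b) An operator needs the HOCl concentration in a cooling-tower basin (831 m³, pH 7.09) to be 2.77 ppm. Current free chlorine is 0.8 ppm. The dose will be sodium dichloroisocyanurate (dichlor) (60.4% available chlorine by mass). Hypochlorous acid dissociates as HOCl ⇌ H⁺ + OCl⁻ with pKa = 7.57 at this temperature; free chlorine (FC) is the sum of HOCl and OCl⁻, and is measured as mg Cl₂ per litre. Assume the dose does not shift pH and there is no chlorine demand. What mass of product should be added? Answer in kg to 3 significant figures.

(a) Alkalinity to add: (152 − 73) = 79 mg/L as CaCO₃ × 639,000 L = 50,480 g as CaCO₃.
(a) Equivalents: 50,480 g ÷ 50 g/eq = 1010 eq.
(a) Each mole of Na₂CO₃ supplies 2 eq, so 1010 / 2 = 504.8 mol.
(a) Mass: 504.8 mol × 106 g/mol = 53,510 g.

(b) Volume: 831 m³ = 831,000 L.
(b) [OCl⁻]/[HOCl] = 10^(pH − pKa) = 10^(7.09 − 7.57) = 0.3311; fraction as HOCl = 1/(1 + 0.3311) = 0.7512.
(b) Free chlorine required for 2.77 ppm HOCl: 2.77 / 0.7512 = 3.687 ppm.
(b) FC to add: 3.687 − 0.8 = 2.887 mg/L as Cl₂.
(b) Cl₂ equivalent: 2.887 mg/L × 831,000 L = 2399 g.
(b) Product at 60.4% available Cl: 2399 / 0.604 = 3972 g.

(a) 53.5 kg; (b) 3.97 kg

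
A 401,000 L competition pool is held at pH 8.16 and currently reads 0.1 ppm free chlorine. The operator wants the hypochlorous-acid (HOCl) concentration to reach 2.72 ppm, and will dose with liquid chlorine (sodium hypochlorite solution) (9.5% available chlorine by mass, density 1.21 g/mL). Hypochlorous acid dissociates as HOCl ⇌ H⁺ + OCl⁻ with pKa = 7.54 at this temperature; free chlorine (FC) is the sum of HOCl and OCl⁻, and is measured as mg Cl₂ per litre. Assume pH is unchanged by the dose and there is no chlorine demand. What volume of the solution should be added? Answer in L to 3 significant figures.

[OCl⁻]/[HOCl] = 10^(pH − pKa) = 10^(8.16 − 7.54) = 4.169; fraction as HOCl = 1/(1 + 4.169) = 0.1935.
Free chlorine required for 2.72 ppm HOCl: 2.72 / 0.1935 = 14.06 ppm.
FC to add: 14.06 − 0.1 = 13.96 mg/L as Cl₂.
Cl₂ equivalent: 13.96 mg/L × 401,000 L = 5597 g.
Product at 9.5% available Cl: 5597 / 0.095 = 58,920 g.
Volume: 58,920 g ÷ 1.21 g/mL = 48,700 mL.

48.7 L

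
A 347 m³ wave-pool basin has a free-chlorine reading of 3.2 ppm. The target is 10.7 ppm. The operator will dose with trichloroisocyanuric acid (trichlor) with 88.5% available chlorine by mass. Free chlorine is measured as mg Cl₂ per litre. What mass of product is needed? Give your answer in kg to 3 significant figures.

Volume: 347 m³ = 347,000 L.
Chlorine deficit: 10.7 − 3.2 = 7.5 ppm = 7.5 mg/L as Cl₂.
Cl₂ equivalent needed: 7.5 mg/L × 347,000 L = 2,602,000 mg = 2602 g.
Product at 88.5% available chlorine: 2602 / 0.885 = 2941 g.

2.94 kg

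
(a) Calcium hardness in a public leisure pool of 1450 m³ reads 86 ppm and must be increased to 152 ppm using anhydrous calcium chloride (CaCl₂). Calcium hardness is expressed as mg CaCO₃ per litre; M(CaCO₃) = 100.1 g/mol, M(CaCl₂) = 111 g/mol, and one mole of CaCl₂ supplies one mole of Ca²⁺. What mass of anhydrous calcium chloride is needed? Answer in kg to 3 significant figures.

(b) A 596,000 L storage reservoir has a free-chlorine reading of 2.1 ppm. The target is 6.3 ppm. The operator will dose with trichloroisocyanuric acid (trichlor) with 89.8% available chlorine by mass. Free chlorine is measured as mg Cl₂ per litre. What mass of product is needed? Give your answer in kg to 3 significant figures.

(a) 106 kg; (b) 2.79 kg

(a) Volume: 1450 m³ = 1,450,000 L.
(a) Hardness to add: (152 − 86) = 66 mg/L as CaCO₃ × 1,450,000 L = 95,700 g as CaCO₃.
(a) Moles of Ca²⁺ (1 mol Ca²⁺ ≡ 1 mol CaCO₃): 95,700 / 100.1 g/mol = 956 mol.
(a) Mass of CaCl₂: 956 × 111 = 106,100 g.

(b) Chlorine deficit: 6.3 − 2.1 = 4.2 ppm = 4.2 mg/L as Cl₂.
(b) Cl₂ equivalent needed: 4.2 mg/L × 596,000 L = 2,503,000 mg = 2503 g.
(b) Product at 89.8% available chlorine: 2503 / 0.898 = 2788 g.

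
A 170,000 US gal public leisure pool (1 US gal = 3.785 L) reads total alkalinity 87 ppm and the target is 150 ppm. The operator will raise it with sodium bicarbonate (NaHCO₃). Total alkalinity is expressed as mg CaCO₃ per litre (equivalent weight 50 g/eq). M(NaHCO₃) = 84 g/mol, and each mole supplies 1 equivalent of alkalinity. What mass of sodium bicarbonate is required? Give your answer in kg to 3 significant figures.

Volume: 170,000 US gal × 3.785 L/gal = 643,450 L.
Alkalinity to add: (150 − 87) = 63 mg/L as CaCO₃ × 643,450 L = 40,540 g as CaCO₃.
Equivalents: 40,540 g ÷ 50 g/eq = 810.7 eq.
NaHCO₃ supplies 1 eq per mole → 810.7 mol.
Mass: 810.7 mol × 84 g/mol = 68,100 g.

68.1 kg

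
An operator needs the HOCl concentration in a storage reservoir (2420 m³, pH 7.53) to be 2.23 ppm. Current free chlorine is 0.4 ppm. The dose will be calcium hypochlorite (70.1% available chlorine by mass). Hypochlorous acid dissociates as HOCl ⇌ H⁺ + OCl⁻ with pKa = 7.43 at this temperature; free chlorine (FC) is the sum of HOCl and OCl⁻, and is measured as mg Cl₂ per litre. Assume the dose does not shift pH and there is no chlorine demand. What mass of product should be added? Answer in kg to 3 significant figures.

16.0 kg

Volume: 2420 m³ = 2,420,000 L.
[OCl⁻]/[HOCl] = 10^(pH − pKa) = 10^(7.53 − 7.43) = 1.259; fraction as HOCl = 1/(1 + 1.259) = 0.4427.
Free chlorine required for 2.23 ppm HOCl: 2.23 / 0.4427 = 5.037 ppm.
FC to add: 5.037 − 0.4 = 4.637 mg/L as Cl₂.
Cl₂ equivalent: 4.637 mg/L × 2,420,000 L = 11,220 g.
Product at 70.1% available Cl: 11,220 / 0.701 = 16,010 g.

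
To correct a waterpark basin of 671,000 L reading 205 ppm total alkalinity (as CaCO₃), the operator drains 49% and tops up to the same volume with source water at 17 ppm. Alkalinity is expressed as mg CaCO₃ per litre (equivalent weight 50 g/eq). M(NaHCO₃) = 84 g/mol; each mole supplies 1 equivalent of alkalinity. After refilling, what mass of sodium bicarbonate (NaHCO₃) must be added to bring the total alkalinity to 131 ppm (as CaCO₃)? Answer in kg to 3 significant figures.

20.4 kg

After draining 49% and refilling: 205 × 0.51 + 17 × 0.49 = 112.88 ppm.
Deficit to target: 131 − 112.88 = 18.12 mg/L.
As CaCO₃: 18.12 mg/L × 671,000 L = 12,160 g; ÷ 50 g/eq ÷ 1 = 243.2 mol NaHCO₃.
Mass: 243.2 × 84 = 20,430 g.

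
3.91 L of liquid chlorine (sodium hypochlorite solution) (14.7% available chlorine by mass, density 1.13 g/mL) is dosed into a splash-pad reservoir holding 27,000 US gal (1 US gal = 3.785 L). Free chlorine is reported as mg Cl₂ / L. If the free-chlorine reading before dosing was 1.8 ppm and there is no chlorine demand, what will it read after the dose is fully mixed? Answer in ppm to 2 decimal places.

Volume: 27,000 US gal × 3.785 L/gal = 102,195 L.
Mass of solution: 3.91 L × 1000 mL/L × 1.13 g/mL = 4418 g.
Available chlorine delivered: 4418 g × 0.147 = 649.5 g as Cl₂.
Concentration rise: 649.5 g / 102,195 L = 6.355 mg/L = 6.36 ppm.
Final FC: 1.8 + 6.36 = 8.16 ppm.

8.16 ppm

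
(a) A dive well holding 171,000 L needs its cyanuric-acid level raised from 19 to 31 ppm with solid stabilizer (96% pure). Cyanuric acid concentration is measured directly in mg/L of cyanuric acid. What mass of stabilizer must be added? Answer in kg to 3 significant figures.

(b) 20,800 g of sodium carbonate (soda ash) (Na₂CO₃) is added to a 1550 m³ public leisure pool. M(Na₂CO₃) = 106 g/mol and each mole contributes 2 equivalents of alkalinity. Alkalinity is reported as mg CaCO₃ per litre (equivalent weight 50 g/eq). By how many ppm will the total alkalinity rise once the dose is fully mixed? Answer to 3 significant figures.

(a) 2.14 kg; (b) 12.7 ppm

(a) CYA to add: (31 − 19) = 12 mg/L × 171,000 L = 2052 g cyanuric acid.
(a) At 96% purity: 2052 / 0.96 = 2138 g product.

(b) Volume: 1550 m³ = 1,550,000 L.
(b) Moles of Na₂CO₃: 20,800 g ÷ 106 g/mol = 196.2 mol → 392.5 eq of alkalinity.
(b) As CaCO₃: 392.5 eq × 50 g/eq = 19,620 g.
(b) Rise: 19,620 g / 1,550,000 L × 1000 = 12.66 mg/L.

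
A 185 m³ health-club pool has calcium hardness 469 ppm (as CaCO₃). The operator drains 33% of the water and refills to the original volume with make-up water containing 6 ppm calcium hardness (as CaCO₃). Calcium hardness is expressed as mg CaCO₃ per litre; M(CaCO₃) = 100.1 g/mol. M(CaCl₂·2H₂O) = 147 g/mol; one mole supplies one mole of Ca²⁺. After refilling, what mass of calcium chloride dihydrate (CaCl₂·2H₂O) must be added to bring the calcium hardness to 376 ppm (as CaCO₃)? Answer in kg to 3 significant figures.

16.2 kg

Volume: 185 m³ = 185,000 L.
After draining 33% and refilling: 469 × 0.67 + 6 × 0.33 = 316.21 ppm.
Deficit to target: 376 − 316.21 = 59.79 mg/L.
As CaCO₃: 59.79 mg/L × 185,000 L = 11,060 g; ÷ 100.1 = 110.5 mol Ca²⁺.
Mass: 110.5 × 147 = 16,240 g.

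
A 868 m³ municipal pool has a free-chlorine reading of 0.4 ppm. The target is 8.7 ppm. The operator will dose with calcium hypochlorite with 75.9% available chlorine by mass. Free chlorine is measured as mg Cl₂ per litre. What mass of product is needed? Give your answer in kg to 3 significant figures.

9.49 kg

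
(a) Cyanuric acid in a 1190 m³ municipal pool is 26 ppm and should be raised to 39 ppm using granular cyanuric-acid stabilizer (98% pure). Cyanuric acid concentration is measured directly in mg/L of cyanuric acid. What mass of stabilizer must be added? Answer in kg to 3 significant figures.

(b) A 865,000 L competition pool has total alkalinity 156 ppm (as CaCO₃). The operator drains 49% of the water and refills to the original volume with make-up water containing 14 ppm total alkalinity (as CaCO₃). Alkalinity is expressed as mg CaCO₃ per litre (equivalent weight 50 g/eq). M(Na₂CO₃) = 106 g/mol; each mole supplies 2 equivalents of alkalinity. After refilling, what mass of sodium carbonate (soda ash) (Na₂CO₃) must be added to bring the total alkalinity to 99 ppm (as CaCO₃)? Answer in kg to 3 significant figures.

(a) Volume: 1190 m³ = 1,190,000 L.
(a) CYA to add: (39 − 26) = 13 mg/L × 1,190,000 L = 15,470 g cyanuric acid.
(a) At 98% purity: 15,470 / 0.98 = 15,790 g product.

(b) After draining 49% and refilling: 156 × 0.51 + 14 × 0.49 = 86.42 ppm.
(b) Deficit to target: 99 − 86.42 = 12.58 mg/L.
(b) As CaCO₃: 12.58 mg/L × 865,000 L = 10,880 g; ÷ 50 g/eq ÷ 2 = 108.8 mol Na₂CO₃.
(b) Mass: 108.8 × 106 = 11,530 g.

(a) 15.8 kg; (b) 11.5 kg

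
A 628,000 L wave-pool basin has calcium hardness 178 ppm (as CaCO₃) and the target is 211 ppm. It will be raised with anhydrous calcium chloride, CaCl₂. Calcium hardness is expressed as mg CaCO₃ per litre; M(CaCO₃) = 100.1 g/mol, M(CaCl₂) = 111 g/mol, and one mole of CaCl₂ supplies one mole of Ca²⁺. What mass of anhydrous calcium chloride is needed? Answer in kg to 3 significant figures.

Hardness to add: (211 − 178) = 33 mg/L as CaCO₃ × 628,000 L = 20,720 g as CaCO₃.
Moles of Ca²⁺ (1 mol Ca²⁺ ≡ 1 mol CaCO₃): 20,720 / 100.1 g/mol = 207 mol.
Mass of CaCl₂: 207 × 111 = 22,980 g.

23.0 kg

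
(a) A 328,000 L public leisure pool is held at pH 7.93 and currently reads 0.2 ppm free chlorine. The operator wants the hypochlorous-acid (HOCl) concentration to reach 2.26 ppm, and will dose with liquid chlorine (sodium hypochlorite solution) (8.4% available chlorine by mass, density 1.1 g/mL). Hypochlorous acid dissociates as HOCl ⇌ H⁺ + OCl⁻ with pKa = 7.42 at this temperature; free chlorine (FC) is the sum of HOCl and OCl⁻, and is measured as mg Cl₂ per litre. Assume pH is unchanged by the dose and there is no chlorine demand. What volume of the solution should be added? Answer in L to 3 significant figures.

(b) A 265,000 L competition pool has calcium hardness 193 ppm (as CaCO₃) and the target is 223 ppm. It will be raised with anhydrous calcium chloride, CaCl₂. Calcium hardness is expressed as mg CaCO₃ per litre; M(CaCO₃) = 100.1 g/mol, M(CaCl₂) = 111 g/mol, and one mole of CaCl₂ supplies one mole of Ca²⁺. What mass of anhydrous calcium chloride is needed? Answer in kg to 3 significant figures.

(a) 33.3 L; (b) 8.82 kg

(a) [OCl⁻]/[HOCl] = 10^(pH − pKa) = 10^(7.93 − 7.42) = 3.236; fraction as HOCl = 1/(1 + 3.236) = 0.2361.
(a) Free chlorine required for 2.26 ppm HOCl: 2.26 / 0.2361 = 9.573 ppm.
(a) FC to add: 9.573 − 0.2 = 9.373 mg/L as Cl₂.
(a) Cl₂ equivalent: 9.373 mg/L × 328,000 L = 3074 g.
(a) Product at 8.4% available Cl: 3074 / 0.084 = 36,600 g.
(a) Volume: 36,600 g ÷ 1.1 g/mL = 33,270 mL.

(b) Hardness to add: (223 − 193) = 30 mg/L as CaCO₃ × 265,000 L = 7950 g as CaCO₃.
(b) Moles of Ca²⁺ (1 mol Ca²⁺ ≡ 1 mol CaCO₃): 7950 / 100.1 g/mol = 79.42 mol.
(b) Mass of CaCl₂: 79.42 × 111 = 8816 g.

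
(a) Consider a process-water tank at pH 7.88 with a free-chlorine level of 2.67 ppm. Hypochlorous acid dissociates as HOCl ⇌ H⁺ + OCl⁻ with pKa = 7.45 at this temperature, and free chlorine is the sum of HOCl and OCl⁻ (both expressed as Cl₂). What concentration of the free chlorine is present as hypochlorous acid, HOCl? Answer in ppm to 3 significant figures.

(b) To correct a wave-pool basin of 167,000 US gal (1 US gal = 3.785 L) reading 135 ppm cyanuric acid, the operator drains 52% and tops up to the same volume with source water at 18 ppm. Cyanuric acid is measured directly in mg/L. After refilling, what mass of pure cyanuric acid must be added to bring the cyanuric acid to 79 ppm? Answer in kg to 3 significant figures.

(a) [OCl⁻]/[HOCl] = 10^(pH − pKa) = 10^(7.88 − 7.45) = 10^0.43 = 2.692.
(a) Fraction as HOCl = 1 / (1 + 2.692) = 0.2709.
(a) HOCl = 0.2709 × 2.67 ppm = 0.7233 ppm.

(b) Volume: 167,000 US gal × 3.785 L/gal = 632,095 L.
(b) After draining 52% and refilling: 135 × 0.48 + 18 × 0.52 = 74.16 ppm.
(b) Deficit to target: 79 − 74.16 = 4.84 mg/L.
(b) Mass: 4.84 mg/L × 632,095 L = 3059 g cyanuric acid.

(a) 0.723 ppm; (b) 3.06 kg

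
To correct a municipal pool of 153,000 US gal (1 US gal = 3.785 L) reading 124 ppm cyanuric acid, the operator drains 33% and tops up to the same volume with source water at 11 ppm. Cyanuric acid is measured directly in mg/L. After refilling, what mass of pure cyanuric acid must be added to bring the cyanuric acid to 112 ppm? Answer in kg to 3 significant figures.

Volume: 153,000 US gal × 3.785 L/gal = 579,105 L.
After draining 33% and refilling: 124 × 0.67 + 11 × 0.33 = 86.71 ppm.
Deficit to target: 112 − 86.71 = 25.29 mg/L.
Mass: 25.29 mg/L × 579,105 L = 14,650 g cyanuric acid.

14.6 kg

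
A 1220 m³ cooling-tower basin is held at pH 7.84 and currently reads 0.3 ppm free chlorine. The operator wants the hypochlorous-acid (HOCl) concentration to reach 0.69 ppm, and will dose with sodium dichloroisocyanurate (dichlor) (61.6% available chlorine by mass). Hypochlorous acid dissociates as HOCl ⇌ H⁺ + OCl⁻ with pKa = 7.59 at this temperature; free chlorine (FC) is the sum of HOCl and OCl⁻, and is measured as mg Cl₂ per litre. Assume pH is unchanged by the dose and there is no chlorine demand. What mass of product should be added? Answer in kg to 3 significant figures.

3.20 kg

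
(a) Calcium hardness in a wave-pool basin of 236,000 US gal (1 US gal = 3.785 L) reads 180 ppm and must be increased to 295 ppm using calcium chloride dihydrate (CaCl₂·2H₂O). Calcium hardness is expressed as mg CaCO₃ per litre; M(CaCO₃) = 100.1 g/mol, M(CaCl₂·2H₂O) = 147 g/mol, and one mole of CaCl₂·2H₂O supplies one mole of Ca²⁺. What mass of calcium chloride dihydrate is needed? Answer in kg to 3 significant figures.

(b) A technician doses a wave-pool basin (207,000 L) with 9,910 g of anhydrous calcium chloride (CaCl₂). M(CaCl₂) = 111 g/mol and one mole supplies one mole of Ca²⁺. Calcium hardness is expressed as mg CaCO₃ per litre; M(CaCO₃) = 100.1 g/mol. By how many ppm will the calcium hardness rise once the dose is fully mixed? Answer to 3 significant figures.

(a) Volume: 236,000 US gal × 3.785 L/gal = 893,260 L.
(a) Hardness to add: (295 − 180) = 115 mg/L as CaCO₃ × 893,260 L = 102,700 g as CaCO₃.
(a) Moles of Ca²⁺ (1 mol Ca²⁺ ≡ 1 mol CaCO₃): 102,700 / 100.1 g/mol = 1026 mol.
(a) Mass of CaCl₂·2H₂O: 1026 × 147 = 150,900 g.

(b) Moles of Ca²⁺: 9,910 g ÷ 111 g/mol = 89.28 mol.
(b) As CaCO₃: 89.28 mol × 100.1 g/mol = 8937 g.
(b) Rise: 8937 g / 207,000 L × 1000 = 43.17 mg/L.

(a) 151 kg; (b) 43.2 ppm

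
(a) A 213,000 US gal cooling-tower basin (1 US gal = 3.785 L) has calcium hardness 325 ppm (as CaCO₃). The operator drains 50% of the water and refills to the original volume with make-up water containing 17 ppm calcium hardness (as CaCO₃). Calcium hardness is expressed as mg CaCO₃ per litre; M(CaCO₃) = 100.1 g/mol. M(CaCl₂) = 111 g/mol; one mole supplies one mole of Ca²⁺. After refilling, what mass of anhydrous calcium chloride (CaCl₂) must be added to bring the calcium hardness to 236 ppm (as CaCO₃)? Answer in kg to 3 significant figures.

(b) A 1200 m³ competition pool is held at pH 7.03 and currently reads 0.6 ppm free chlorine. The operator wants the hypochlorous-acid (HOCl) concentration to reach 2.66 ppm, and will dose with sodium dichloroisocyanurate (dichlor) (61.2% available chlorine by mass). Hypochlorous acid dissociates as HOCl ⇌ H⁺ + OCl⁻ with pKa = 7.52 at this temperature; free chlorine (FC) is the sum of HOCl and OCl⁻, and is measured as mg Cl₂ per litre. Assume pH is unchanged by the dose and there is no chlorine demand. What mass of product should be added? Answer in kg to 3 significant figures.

(a) 58.1 kg; (b) 5.73 kg

(a) Volume: 213,000 US gal × 3.785 L/gal = 806,205 L.
(a) After draining 50% and refilling: 325 × 0.50 + 17 × 0.50 = 171 ppm.
(a) Deficit to target: 236 − 171 = 65 mg/L.
(a) As CaCO₃: 65 mg/L × 806,205 L = 52,400 g; ÷ 100.1 = 523.5 mol Ca²⁺.
(a) Mass: 523.5 × 111 = 58,110 g.

(b) Volume: 1200 m³ = 1,200,000 L.
(b) [OCl⁻]/[HOCl] = 10^(pH − pKa) = 10^(7.03 − 7.52) = 0.3236; fraction as HOCl = 1/(1 + 0.3236) = 0.7555.
(b) Free chlorine required for 2.66 ppm HOCl: 2.66 / 0.7555 = 3.521 ppm.
(b) FC to add: 3.521 − 0.6 = 2.921 mg/L as Cl₂.
(b) Cl₂ equivalent: 2.921 mg/L × 1,200,000 L = 3505 g.
(b) Product at 61.2% available Cl: 3505 / 0.612 = 5727 g.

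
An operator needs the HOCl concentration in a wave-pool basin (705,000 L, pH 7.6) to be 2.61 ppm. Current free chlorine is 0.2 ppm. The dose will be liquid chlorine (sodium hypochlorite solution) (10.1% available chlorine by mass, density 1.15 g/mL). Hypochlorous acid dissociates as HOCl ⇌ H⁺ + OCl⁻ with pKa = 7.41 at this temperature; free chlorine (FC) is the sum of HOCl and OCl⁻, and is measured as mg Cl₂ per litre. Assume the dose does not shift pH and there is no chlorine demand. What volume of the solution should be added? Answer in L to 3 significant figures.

[OCl⁻]/[HOCl] = 10^(pH − pKa) = 10^(7.6 − 7.41) = 1.549; fraction as HOCl = 1/(1 + 1.549) = 0.3923.
Free chlorine required for 2.61 ppm HOCl: 2.61 / 0.3923 = 6.652 ppm.
FC to add: 6.652 − 0.2 = 6.452 mg/L as Cl₂.
Cl₂ equivalent: 6.452 mg/L × 705,000 L = 4549 g.
Product at 10.1% available Cl: 4549 / 0.101 = 45,040 g.
Volume: 45,040 g ÷ 1.15 g/mL = 39,160 mL.

39.2 L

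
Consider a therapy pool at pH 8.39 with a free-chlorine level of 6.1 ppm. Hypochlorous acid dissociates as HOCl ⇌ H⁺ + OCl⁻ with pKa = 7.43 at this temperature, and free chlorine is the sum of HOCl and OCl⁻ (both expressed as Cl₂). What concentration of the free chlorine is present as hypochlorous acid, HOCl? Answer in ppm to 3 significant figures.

0.603 ppm

[OCl⁻]/[HOCl] = 10^(pH − pKa) = 10^(8.39 − 7.43) = 10^0.96 = 9.12.
Fraction as HOCl = 1 / (1 + 9.12) = 0.09881.
HOCl = 0.09881 × 6.1 ppm = 0.6028 ppm.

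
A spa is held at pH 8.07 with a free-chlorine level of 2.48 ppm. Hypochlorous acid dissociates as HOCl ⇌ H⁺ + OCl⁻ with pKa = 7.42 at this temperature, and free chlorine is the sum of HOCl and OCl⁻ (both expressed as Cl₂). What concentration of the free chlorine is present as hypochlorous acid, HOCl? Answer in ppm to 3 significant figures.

[OCl⁻]/[HOCl] = 10^(pH − pKa) = 10^(8.07 − 7.42) = 10^0.65 = 4.467.
Fraction as HOCl = 1 / (1 + 4.467) = 0.1829.
HOCl = 0.1829 × 2.48 ppm = 0.4536 ppm.

0.454 ppm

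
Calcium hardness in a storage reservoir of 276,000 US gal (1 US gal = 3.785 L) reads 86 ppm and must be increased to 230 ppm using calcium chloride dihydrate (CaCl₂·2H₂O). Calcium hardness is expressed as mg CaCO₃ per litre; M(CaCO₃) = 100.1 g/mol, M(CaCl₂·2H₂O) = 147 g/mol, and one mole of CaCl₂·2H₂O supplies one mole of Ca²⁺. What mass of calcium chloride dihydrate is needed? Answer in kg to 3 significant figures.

Volume: 276,000 US gal × 3.785 L/gal = 1,044,660 L.
Hardness to add: (230 − 86) = 144 mg/L as CaCO₃ × 1,044,660 L = 150,400 g as CaCO₃.
Moles of Ca²⁺ (1 mol Ca²⁺ ≡ 1 mol CaCO₃): 150,400 / 100.1 g/mol = 1503 mol.
Mass of CaCl₂·2H₂O: 1503 × 147 = 220,900 g.

221 kg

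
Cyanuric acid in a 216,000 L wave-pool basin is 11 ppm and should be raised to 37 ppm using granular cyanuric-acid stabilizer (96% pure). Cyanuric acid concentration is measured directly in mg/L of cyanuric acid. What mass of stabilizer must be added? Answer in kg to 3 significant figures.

5.85 kg

CYA to add: (37 − 11) = 26 mg/L × 216,000 L = 5616 g cyanuric acid.
At 96% purity: 5616 / 0.96 = 5850 g product.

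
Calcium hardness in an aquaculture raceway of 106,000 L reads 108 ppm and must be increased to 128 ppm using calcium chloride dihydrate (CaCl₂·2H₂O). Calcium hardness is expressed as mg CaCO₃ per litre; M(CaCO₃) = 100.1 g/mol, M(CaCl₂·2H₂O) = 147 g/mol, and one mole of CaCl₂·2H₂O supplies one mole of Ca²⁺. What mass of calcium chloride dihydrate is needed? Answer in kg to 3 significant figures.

3.11 kg

Hardness to add: (128 − 108) = 20 mg/L as CaCO₃ × 106,000 L = 2120 g as CaCO₃.
Moles of Ca²⁺ (1 mol Ca²⁺ ≡ 1 mol CaCO₃): 2120 / 100.1 g/mol = 21.18 mol.
Mass of CaCl₂·2H₂O: 21.18 × 147 = 3113 g.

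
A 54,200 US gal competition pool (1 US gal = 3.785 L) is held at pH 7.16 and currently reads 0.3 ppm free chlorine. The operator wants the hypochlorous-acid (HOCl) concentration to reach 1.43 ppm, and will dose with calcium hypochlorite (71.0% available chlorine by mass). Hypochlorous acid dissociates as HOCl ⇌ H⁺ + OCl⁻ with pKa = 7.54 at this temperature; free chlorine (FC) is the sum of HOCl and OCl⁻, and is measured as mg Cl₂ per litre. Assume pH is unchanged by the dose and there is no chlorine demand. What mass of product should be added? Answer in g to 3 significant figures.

Volume: 54,200 US gal × 3.785 L/gal = 205,147 L.
[OCl⁻]/[HOCl] = 10^(pH − pKa) = 10^(7.16 − 7.54) = 0.4169; fraction as HOCl = 1/(1 + 0.4169) = 0.7058.
Free chlorine required for 1.43 ppm HOCl: 1.43 / 0.7058 = 2.026 ppm.
FC to add: 2.026 − 0.3 = 1.726 mg/L as Cl₂.
Cl₂ equivalent: 1.726 mg/L × 205,147 L = 354.1 g.
Product at 71.0% available Cl: 354.1 / 0.71 = 498.7 g.

499 g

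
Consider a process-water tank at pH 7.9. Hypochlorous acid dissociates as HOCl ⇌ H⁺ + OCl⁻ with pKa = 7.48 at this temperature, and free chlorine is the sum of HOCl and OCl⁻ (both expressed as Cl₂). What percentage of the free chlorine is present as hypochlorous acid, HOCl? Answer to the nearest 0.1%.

27.5%

[OCl⁻]/[HOCl] = 10^(pH − pKa) = 10^(7.9 − 7.48) = 10^0.42 = 2.63.
Fraction as HOCl = 1 / (1 + 2.63) = 0.2755.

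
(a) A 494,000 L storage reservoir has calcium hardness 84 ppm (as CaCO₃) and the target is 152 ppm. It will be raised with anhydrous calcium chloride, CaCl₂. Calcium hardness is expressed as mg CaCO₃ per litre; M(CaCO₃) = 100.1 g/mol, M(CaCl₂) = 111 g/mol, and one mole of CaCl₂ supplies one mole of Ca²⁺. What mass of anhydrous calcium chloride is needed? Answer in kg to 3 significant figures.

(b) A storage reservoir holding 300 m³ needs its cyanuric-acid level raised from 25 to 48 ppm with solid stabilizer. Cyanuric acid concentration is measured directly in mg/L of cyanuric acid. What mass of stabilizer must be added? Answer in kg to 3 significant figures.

(a) 37.2 kg; (b) 6.90 kg

(a) Hardness to add: (152 − 84) = 68 mg/L as CaCO₃ × 494,000 L = 33,590 g as CaCO₃.
(a) Moles of Ca²⁺ (1 mol Ca²⁺ ≡ 1 mol CaCO₃): 33,590 / 100.1 g/mol = 335.6 mol.
(a) Mass of CaCl₂: 335.6 × 111 = 37,250 g.

(b) Volume: 300 m³ = 300,000 L.
(b) CYA to add: (48 − 25) = 23 mg/L × 300,000 L = 6900 g cyanuric acid.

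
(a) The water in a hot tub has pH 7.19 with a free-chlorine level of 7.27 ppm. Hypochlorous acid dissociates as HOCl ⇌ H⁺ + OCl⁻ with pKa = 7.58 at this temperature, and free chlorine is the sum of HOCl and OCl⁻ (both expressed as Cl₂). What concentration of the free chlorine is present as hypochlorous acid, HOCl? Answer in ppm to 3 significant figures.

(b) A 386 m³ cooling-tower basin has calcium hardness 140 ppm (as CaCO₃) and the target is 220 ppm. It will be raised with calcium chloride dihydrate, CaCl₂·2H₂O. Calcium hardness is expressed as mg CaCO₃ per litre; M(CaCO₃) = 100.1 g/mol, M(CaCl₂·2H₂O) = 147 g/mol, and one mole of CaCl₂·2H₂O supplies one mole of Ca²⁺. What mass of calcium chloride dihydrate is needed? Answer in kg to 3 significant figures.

(a) [OCl⁻]/[HOCl] = 10^(pH − pKa) = 10^(7.19 − 7.58) = 10^-0.39 = 0.4074.
(a) Fraction as HOCl = 1 / (1 + 0.4074) = 0.7105.
(a) HOCl = 0.7105 × 7.27 ppm = 5.166 ppm.

(b) Volume: 386 m³ = 386,000 L.
(b) Hardness to add: (220 − 140) = 80 mg/L as CaCO₃ × 386,000 L = 30,880 g as CaCO₃.
(b) Moles of Ca²⁺ (1 mol Ca²⁺ ≡ 1 mol CaCO₃): 30,880 / 100.1 g/mol = 308.5 mol.
(b) Mass of CaCl₂·2H₂O: 308.5 × 147 = 45,350 g.

(a) 5.17 ppm; (b) 45.3 kg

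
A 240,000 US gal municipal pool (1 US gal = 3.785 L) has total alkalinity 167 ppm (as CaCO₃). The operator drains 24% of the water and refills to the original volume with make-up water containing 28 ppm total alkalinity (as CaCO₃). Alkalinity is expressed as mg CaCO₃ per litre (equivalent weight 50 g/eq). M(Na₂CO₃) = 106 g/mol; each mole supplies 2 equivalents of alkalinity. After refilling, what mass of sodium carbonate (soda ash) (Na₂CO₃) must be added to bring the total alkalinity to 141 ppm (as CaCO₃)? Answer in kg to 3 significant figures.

Volume: 240,000 US gal × 3.785 L/gal = 908,400 L.
After draining 24% and refilling: 167 × 0.76 + 28 × 0.24 = 133.64 ppm.
Deficit to target: 141 − 133.64 = 7.36 mg/L.
As CaCO₃: 7.36 mg/L × 908,400 L = 6686 g; ÷ 50 g/eq ÷ 2 = 66.86 mol Na₂CO₃.
Mass: 66.86 × 106 = 7087 g.

7.09 kg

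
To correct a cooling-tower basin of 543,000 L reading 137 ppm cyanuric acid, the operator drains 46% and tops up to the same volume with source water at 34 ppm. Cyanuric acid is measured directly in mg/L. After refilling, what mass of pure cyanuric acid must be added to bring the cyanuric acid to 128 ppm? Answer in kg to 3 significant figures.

20.8 kg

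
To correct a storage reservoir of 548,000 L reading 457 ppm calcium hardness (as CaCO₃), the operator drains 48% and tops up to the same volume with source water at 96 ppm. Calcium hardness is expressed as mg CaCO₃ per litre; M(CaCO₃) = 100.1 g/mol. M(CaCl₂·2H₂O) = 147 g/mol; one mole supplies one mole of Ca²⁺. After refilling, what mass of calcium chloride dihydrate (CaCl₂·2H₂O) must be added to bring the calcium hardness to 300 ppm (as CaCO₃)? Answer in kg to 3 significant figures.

13.1 kg

After draining 48% and refilling: 457 × 0.52 + 96 × 0.48 = 283.72 ppm.
Deficit to target: 300 − 283.72 = 16.28 mg/L.
As CaCO₃: 16.28 mg/L × 548,000 L = 8921 g; ÷ 100.1 = 89.13 mol Ca²⁺.
Mass: 89.13 × 147 = 13,100 g.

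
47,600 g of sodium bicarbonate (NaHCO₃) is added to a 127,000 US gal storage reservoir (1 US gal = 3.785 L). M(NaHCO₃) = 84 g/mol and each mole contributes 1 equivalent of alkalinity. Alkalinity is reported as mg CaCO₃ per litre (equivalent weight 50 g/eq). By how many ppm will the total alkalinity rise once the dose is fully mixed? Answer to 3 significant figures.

58.9 ppm

Volume: 127,000 US gal × 3.785 L/gal = 480,695 L.
Moles of NaHCO₃: 47,600 g ÷ 84 g/mol = 566.7 mol → 566.7 eq of alkalinity.
As CaCO₃: 566.7 eq × 50 g/eq = 28,330 g.
Rise: 28,330 g / 480,695 L × 1000 = 58.94 mg/L.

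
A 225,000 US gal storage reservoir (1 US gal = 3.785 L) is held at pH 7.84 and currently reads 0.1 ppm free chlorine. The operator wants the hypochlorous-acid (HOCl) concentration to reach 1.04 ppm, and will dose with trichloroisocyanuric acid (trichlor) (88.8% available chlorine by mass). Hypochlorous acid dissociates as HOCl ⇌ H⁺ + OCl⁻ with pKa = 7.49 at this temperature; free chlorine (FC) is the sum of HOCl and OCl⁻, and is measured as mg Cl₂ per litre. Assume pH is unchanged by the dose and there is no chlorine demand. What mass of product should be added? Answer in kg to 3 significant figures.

Volume: 225,000 US gal × 3.785 L/gal = 851,625 L.
[OCl⁻]/[HOCl] = 10^(pH − pKa) = 10^(7.84 − 7.49) = 2.239; fraction as HOCl = 1/(1 + 2.239) = 0.3088.
Free chlorine required for 1.04 ppm HOCl: 1.04 / 0.3088 = 3.368 ppm.
FC to add: 3.368 − 0.1 = 3.268 mg/L as Cl₂.
Cl₂ equivalent: 3.268 mg/L × 851,625 L = 2783 g.
Product at 88.8% available Cl: 2783 / 0.888 = 3134 g.

3.13 kg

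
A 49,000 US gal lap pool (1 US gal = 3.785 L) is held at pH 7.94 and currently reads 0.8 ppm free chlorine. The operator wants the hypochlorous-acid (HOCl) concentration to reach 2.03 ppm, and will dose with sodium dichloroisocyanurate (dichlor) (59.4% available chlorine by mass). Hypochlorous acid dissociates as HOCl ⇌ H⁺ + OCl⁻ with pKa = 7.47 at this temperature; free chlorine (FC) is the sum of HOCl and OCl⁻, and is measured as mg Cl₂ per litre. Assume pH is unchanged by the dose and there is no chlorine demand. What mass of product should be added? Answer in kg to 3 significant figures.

Volume: 49,000 US gal × 3.785 L/gal = 185,465 L.
[OCl⁻]/[HOCl] = 10^(pH − pKa) = 10^(7.94 − 7.47) = 2.951; fraction as HOCl = 1/(1 + 2.951) = 0.2531.
Free chlorine required for 2.03 ppm HOCl: 2.03 / 0.2531 = 8.021 ppm.
FC to add: 8.021 − 0.8 = 7.221 mg/L as Cl₂.
Cl₂ equivalent: 7.221 mg/L × 185,465 L = 1339 g.
Product at 59.4% available Cl: 1339 / 0.594 = 2255 g.

2.25 kg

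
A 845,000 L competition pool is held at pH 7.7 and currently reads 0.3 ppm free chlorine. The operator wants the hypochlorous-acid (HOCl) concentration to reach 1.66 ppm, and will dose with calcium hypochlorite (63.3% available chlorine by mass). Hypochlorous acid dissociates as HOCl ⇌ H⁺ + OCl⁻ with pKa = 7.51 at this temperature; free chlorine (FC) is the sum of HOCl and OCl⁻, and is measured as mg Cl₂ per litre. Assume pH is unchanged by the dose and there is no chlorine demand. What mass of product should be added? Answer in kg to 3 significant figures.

[OCl⁻]/[HOCl] = 10^(pH − pKa) = 10^(7.7 − 7.51) = 1.549; fraction as HOCl = 1/(1 + 1.549) = 0.3923.
Free chlorine required for 1.66 ppm HOCl: 1.66 / 0.3923 = 4.231 ppm.
FC to add: 4.231 − 0.3 = 3.931 mg/L as Cl₂.
Cl₂ equivalent: 3.931 mg/L × 845,000 L = 3322 g.
Product at 63.3% available Cl: 3322 / 0.633 = 5248 g.

5.25 kg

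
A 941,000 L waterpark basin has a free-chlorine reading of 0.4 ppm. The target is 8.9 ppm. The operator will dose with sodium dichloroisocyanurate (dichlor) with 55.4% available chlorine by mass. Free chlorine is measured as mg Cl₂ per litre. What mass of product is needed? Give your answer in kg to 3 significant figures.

Chlorine deficit: 8.9 − 0.4 = 8.5 ppm = 8.5 mg/L as Cl₂.
Cl₂ equivalent needed: 8.5 mg/L × 941,000 L = 7,998,000 mg = 7998 g.
Product at 55.4% available chlorine: 7998 / 0.554 = 14,440 g.

14.4 kg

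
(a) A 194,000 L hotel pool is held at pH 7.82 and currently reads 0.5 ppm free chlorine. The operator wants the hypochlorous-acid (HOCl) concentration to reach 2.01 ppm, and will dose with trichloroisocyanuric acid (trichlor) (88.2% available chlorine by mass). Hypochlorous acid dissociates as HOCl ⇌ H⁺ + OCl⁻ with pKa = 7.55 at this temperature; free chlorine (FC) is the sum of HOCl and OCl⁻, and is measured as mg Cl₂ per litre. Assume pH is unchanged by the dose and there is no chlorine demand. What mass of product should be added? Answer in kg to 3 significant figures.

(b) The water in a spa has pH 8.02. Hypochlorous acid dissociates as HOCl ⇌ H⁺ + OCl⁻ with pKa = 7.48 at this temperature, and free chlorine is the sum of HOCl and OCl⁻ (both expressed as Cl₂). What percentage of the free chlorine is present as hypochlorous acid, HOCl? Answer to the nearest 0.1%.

(a) 1.16 kg; (b) 22.4%

(a) [OCl⁻]/[HOCl] = 10^(pH − pKa) = 10^(7.82 − 7.55) = 1.862; fraction as HOCl = 1/(1 + 1.862) = 0.3494.
(a) Free chlorine required for 2.01 ppm HOCl: 2.01 / 0.3494 = 5.753 ppm.
(a) FC to add: 5.753 − 0.5 = 5.253 mg/L as Cl₂.
(a) Cl₂ equivalent: 5.253 mg/L × 194,000 L = 1019 g.
(a) Product at 88.2% available Cl: 1019 / 0.882 = 1155 g.

(b) [OCl⁻]/[HOCl] = 10^(pH − pKa) = 10^(8.02 − 7.48) = 10^0.54 = 3.467.
(b) Fraction as HOCl = 1 / (1 + 3.467) = 0.2238.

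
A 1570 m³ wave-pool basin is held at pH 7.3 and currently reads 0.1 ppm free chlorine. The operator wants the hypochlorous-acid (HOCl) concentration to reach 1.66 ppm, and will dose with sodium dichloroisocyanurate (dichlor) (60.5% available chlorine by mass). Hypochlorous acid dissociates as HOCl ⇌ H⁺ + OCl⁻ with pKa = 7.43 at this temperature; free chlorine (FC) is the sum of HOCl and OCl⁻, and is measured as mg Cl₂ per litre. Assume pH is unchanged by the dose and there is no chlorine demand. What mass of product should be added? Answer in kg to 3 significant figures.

7.24 kg

Volume: 1570 m³ = 1,570,000 L.
[OCl⁻]/[HOCl] = 10^(pH − pKa) = 10^(7.3 − 7.43) = 0.7413; fraction as HOCl = 1/(1 + 0.7413) = 0.5743.
Free chlorine required for 1.66 ppm HOCl: 1.66 / 0.5743 = 2.891 ppm.
FC to add: 2.891 − 0.1 = 2.791 mg/L as Cl₂.
Cl₂ equivalent: 2.791 mg/L × 1,570,000 L = 4381 g.
Product at 60.5% available Cl: 4381 / 0.605 = 7242 g.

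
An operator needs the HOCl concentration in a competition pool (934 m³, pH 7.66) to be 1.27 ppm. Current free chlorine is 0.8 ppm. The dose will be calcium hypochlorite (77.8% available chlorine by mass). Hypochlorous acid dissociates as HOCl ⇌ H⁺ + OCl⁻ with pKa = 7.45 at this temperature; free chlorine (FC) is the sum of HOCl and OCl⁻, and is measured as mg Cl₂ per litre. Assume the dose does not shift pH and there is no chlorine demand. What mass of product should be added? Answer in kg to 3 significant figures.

Volume: 934 m³ = 934,000 L.
[OCl⁻]/[HOCl] = 10^(pH − pKa) = 10^(7.66 − 7.45) = 1.622; fraction as HOCl = 1/(1 + 1.622) = 0.3814.
Free chlorine required for 1.27 ppm HOCl: 1.27 / 0.3814 = 3.33 ppm.
FC to add: 3.33 − 0.8 = 2.53 mg/L as Cl₂.
Cl₂ equivalent: 2.53 mg/L × 934,000 L = 2363 g.
Product at 77.8% available Cl: 2363 / 0.778 = 3037 g.

3.04 kg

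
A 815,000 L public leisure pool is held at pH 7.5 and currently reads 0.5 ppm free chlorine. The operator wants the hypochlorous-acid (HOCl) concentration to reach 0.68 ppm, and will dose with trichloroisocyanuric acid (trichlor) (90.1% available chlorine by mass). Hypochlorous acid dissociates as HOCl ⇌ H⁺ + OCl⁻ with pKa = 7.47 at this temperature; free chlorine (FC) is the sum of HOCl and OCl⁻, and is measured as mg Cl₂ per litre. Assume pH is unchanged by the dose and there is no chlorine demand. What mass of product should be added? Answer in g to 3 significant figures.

822 g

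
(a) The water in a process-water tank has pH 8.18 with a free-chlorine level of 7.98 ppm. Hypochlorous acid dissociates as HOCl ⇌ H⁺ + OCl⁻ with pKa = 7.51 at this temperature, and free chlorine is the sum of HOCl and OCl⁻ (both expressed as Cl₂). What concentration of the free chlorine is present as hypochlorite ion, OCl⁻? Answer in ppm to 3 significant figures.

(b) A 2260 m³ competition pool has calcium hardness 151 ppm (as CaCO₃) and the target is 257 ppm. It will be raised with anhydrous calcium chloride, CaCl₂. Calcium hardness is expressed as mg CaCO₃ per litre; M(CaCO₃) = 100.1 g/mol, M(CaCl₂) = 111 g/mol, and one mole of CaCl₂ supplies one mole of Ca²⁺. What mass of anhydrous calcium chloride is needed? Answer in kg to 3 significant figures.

(a) [OCl⁻]/[HOCl] = 10^(pH − pKa) = 10^(8.18 − 7.51) = 10^0.67 = 4.677.
(a) Fraction as HOCl = 1 / (1 + 4.677) = 0.1761.
(a) OCl⁻ = (1 − 0.1761) × 7.98 ppm = 6.574 ppm.

(b) Volume: 2260 m³ = 2,260,000 L.
(b) Hardness to add: (257 − 151) = 106 mg/L as CaCO₃ × 2,260,000 L = 239,600 g as CaCO₃.
(b) Moles of Ca²⁺ (1 mol Ca²⁺ ≡ 1 mol CaCO₃): 239,600 / 100.1 g/mol = 2393 mol.
(b) Mass of CaCl₂: 2393 × 111 = 265,600 g.

(a) 6.57 ppm; (b) 266 kg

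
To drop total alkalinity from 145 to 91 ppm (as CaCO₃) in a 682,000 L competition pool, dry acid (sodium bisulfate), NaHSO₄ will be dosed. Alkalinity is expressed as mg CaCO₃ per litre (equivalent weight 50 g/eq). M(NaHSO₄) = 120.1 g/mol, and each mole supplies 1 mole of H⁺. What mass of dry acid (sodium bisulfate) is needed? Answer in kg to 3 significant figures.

Alkalinity to neutralize: (145 − 91) = 54 mg/L as CaCO₃ × 682,000 L = 36,830 g as CaCO₃.
Equivalents of H⁺ required: 36,830 ÷ 50 g/eq = 736.6 eq = 736.6 mol NaHSO₄.
Mass of NaHSO₄: 736.6 × 120.1 = 88,460 g.

88.5 kg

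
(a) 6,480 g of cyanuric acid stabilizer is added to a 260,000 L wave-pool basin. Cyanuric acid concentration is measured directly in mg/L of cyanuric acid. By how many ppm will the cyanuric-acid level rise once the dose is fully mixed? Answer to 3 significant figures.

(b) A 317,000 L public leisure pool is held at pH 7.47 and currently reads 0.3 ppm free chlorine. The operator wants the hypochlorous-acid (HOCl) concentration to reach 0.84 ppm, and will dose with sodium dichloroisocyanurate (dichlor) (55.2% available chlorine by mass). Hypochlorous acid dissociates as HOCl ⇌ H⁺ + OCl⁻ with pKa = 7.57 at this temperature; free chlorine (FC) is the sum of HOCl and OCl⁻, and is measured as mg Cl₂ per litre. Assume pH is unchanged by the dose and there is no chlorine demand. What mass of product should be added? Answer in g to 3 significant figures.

(a) Rise: 6,480 g / 260,000 L × 1000 = 24.92 mg/L.

(b) [OCl⁻]/[HOCl] = 10^(pH − pKa) = 10^(7.47 − 7.57) = 0.7943; fraction as HOCl = 1/(1 + 0.7943) = 0.5573.
(b) Free chlorine required for 0.84 ppm HOCl: 0.84 / 0.5573 = 1.507 ppm.
(b) FC to add: 1.507 − 0.3 = 1.207 mg/L as Cl₂.
(b) Cl₂ equivalent: 1.207 mg/L × 317,000 L = 382.7 g.
(b) Product at 55.2% available Cl: 382.7 / 0.552 = 693.3 g.

(a) 24.9 ppm; (b) 693 g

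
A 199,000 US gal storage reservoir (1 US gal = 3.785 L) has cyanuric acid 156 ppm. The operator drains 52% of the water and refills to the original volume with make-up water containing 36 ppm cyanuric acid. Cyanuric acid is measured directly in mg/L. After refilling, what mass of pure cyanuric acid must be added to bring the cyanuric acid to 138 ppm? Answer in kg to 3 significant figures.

33.4 kg

Volume: 199,000 US gal × 3.785 L/gal = 753,215 L.
After draining 52% and refilling: 156 × 0.48 + 36 × 0.52 = 93.6 ppm.
Deficit to target: 138 − 93.6 = 44.4 mg/L.
Mass: 44.4 mg/L × 753,215 L = 33,440 g cyanuric acid.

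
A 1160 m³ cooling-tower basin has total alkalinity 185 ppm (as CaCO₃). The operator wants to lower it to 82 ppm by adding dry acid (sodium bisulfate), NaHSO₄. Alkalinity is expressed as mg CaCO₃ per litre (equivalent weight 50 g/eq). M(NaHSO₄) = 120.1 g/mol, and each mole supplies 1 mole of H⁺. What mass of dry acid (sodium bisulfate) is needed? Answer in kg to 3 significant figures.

287 kg

Volume: 1160 m³ = 1,160,000 L.
Alkalinity to neutralize: (185 − 82) = 103 mg/L as CaCO₃ × 1,160,000 L = 119,500 g as CaCO₃.
Equivalents of H⁺ required: 119,500 ÷ 50 g/eq = 2390 eq = 2390 mol NaHSO₄.
Mass of NaHSO₄: 2390 × 120.1 = 287,000 g.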